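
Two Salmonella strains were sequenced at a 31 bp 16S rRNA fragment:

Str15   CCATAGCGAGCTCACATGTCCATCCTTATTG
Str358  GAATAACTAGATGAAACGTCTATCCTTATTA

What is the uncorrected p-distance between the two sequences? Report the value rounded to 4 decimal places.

Mismatches occur at site 1 (C→G), site 2 (C→A), site 6 (G→A), site 8 (G→T), site 11 (C→A), site 13 (C→G), site 15 (C→A), site 17 (T→C), site 21 (C→T), site 31 (G→A).
There are 10 differences over 31 sites, so p = 10/31 = 0.3226.

0.3226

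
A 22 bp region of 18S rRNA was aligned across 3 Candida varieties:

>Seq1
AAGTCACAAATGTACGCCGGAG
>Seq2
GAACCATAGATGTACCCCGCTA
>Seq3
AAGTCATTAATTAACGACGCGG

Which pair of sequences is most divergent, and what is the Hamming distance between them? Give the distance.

Pairwise Hamming distances:
  Seq1 vs Seq2: 9
  Seq1 vs Seq3: 7
  Seq2 vs Seq3: 11
The largest is 11, between Seq2 and Seq3.

11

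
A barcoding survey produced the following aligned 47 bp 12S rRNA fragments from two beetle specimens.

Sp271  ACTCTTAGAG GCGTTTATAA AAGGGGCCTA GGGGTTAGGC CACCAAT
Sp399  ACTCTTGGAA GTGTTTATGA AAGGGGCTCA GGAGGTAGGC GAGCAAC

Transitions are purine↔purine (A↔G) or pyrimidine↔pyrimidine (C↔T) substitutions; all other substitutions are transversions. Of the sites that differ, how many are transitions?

Mismatches occur at site 7 (A↔G, transition), site 10 (G↔A, transition), site 12 (C↔T, transition), site 19 (A↔G, transition), site 28 (C↔T, transition), site 29 (T↔C, transition), site 33 (G↔A, transition), site 35 (T↔G, transversion), site 41 (C↔G, transversion), site 43 (C↔G, transversion), site 47 (T↔C, transition).
Of the 11 differences, 8 transitions and 3 transversions, so the answer is 8.

8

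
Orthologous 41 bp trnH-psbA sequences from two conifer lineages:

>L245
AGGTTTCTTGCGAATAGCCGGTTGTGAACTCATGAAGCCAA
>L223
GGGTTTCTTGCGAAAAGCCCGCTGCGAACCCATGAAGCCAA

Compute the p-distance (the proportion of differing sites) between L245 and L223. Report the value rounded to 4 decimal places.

0.1463

Mismatches occur at site 1 (A/G), site 15 (T/A), site 20 (G/C), site 22 (T/C), site 25 (T/C), site 30 (T/C).
There are 6 differences over 41 sites, so p = 6/41 = 0.1463.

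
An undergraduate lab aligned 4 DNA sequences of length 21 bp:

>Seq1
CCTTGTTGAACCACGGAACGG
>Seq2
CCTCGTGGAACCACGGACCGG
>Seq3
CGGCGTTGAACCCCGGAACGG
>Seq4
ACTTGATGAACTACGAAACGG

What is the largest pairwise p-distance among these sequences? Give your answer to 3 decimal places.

Pairwise Hamming distances:
  Seq1 vs Seq2: 3
  Seq1 vs Seq3: 4
  Seq1 vs Seq4: 4
  Seq2 vs Seq3: 5
  Seq2 vs Seq4: 7
  Seq3 vs Seq4: 8
The largest is 8 mismatches, between Seq3 and Seq4; p = 8/21 = 0.381.

0.381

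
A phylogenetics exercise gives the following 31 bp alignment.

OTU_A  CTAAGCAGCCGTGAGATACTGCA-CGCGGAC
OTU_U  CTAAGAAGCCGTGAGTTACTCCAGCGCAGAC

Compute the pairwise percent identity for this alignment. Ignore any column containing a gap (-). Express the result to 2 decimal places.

86.67%

Excluding the 1 gap column leaves 30 comparable sites.
The sequences differ at positions 6 (C/A), 16 (A/T), 21 (G/C), 28 (G/A).
26 of the 30 comparable sites match, so the percent identity is 26/30 × 100 = 86.67%.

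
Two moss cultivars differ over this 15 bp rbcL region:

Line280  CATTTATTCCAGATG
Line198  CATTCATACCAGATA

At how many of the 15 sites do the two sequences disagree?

The sequences differ at positions 5 (T/C), 8 (T/A), 15 (G/A).
That gives 3 mismatches out of 15 aligned sites, so the Hamming distance is 3.

3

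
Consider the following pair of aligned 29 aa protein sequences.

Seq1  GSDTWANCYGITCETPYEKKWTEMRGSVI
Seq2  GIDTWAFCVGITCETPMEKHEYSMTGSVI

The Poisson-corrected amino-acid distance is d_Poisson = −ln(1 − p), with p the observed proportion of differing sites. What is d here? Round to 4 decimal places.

0.3716

The sequences differ at positions 2 (S/I), 7 (N/F), 9 (Y/V), 17 (Y/M), 20 (K/H), 21 (W/E), 22 (T/Y), 23 (E/S), 25 (R/T).
p = 9/29 = 0.310345.
d = −ln(1 − 0.310345) = −ln(0.689655) = 0.3716.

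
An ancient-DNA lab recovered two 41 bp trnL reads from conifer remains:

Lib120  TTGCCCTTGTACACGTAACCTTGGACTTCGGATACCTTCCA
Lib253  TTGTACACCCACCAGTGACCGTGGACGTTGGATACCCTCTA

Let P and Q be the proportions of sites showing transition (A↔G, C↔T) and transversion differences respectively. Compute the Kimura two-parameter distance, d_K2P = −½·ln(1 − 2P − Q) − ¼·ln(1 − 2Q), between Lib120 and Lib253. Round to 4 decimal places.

Differing sites — 4:C/T (Ti); 5:C/A (Tv); 7:T/A (Tv); 8:T/C (Ti); 9:G/C (Tv); 10:T/C (Ti); 13:A/C (Tv); 14:C/A (Tv); 17:A/G (Ti); 21:T/G (Tv); 27:T/G (Tv); 29:C/T (Ti); 37:T/C (Ti); 40:C/T (Ti).
Of the 14 differences, 7 transitions and 7 transversions over 41 sites: P = 7/41 = 0.170732, Q = 7/41 = 0.170732.
d = −0.5·ln(0.487804) − 0.25·ln(0.658536) = −0.5·(-0.717842) − 0.25·(-0.417736) = 0.4634.

0.4634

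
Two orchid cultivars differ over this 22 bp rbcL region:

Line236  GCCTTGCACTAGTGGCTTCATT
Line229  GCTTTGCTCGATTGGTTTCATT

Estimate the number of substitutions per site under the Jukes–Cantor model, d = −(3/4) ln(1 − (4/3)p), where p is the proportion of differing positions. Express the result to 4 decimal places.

0.2708

The sequences differ at positions 3 (C/T), 8 (A/T), 10 (T/G), 12 (G/T), 16 (C/T).
p = 5/22 = 0.227273.
d = −0.75 · ln(1 − (4/3)·0.227273) = −0.75 · ln(0.696969) = −0.75 · (-0.361014) = 0.2708.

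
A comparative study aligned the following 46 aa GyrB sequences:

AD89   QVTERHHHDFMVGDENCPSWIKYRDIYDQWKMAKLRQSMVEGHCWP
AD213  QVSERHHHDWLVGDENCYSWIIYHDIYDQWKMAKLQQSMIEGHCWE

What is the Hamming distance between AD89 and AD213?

Mismatches occur at site 3 (T/S), site 10 (F/W), site 11 (M/L), site 18 (P/Y), site 22 (K/I), site 24 (R/H), site 36 (R/Q), site 40 (V/I), site 46 (P/E).
That gives 9 mismatches out of 46 aligned sites, so the Hamming distance is 9.

9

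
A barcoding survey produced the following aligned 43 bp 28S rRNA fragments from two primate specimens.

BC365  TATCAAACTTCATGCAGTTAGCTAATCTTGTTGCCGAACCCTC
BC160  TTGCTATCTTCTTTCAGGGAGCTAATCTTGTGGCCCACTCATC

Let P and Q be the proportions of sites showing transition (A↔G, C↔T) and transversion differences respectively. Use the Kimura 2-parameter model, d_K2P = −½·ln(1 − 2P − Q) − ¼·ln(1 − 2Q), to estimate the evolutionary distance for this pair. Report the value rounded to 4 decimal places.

Mismatches occur at site 2 (A/T, transversion), site 3 (T/G, transversion), site 5 (A/T, transversion), site 7 (A/T, transversion), site 12 (A/T, transversion), site 14 (G/T, transversion), site 18 (T/G, transversion), site 19 (T/G, transversion), site 32 (T/G, transversion), site 36 (G/C, transversion), site 38 (A/C, transversion), site 39 (C/T, transition), site 41 (C/A, transversion).
Of the 13 differences, 1 transition and 12 transversions over 43 sites: P = 1/43 = 0.023256, Q = 12/43 = 0.279070.
d = −0.5·ln(0.674418) − 0.25·ln(0.441860) = −0.5·(-0.393905) − 0.25·(-0.816762) = 0.4011.

0.4011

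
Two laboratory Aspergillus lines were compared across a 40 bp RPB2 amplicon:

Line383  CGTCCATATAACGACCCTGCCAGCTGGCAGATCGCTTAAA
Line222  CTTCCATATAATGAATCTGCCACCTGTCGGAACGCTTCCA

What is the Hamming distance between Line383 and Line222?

10

Mismatches occur at site 2 (G↔T), site 12 (C↔T), site 15 (C↔A), site 16 (C↔T), site 23 (G↔C), site 27 (G↔T), site 29 (A↔G), site 32 (T↔A), site 38 (A↔C), site 39 (A↔C).
That gives 10 mismatches out of 40 aligned sites, so the Hamming distance is 10.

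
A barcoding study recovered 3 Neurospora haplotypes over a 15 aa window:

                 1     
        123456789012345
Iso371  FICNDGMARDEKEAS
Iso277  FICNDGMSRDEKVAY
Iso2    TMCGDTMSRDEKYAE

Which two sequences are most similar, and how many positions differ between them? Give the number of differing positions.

Pairwise Hamming distances:
  Iso371 vs Iso277: 3
  Iso371 vs Iso2: 7
  Iso277 vs Iso2: 6
The smallest is 3, between Iso371 and Iso277.

3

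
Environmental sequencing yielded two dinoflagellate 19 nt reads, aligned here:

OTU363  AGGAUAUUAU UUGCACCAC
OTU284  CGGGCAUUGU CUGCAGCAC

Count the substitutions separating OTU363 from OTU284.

6

Differing sites — 1:A/C; 4:A/G; 5:U/C; 9:A/G; 11:U/C; 16:C/G.
That gives 6 mismatches out of 19 aligned sites, so the Hamming distance is 6.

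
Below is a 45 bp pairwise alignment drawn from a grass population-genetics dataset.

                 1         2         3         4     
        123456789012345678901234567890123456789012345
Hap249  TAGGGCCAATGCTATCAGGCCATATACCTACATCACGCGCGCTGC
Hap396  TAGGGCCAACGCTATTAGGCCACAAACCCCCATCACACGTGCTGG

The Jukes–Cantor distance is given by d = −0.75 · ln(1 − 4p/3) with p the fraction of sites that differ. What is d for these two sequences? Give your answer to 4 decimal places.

0.2326

Differing sites — 10:T/C; 16:C/T; 23:T/C; 25:T/A; 29:T/C; 30:A/C; 37:G/A; 40:C/T; 45:C/G.
p = 9/45 = 0.200000.
d = −0.75 · ln(1 − (4/3)·0.200000) = −0.75 · ln(0.733333) = −0.75 · (-0.310155) = 0.2326.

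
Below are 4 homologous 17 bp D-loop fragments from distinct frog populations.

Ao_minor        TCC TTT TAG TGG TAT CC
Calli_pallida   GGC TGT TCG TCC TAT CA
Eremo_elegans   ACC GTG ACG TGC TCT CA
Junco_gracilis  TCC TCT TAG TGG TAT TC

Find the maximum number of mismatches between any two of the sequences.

Pairwise Hamming distances:
  Ao_minor vs Calli_pallida: 7
  Ao_minor vs Eremo_elegans: 8
  Ao_minor vs Junco_gracilis: 2
  Calli_pallida vs Eremo_elegans: 8
  Calli_pallida vs Junco_gracilis: 8
  Eremo_elegans vs Junco_gracilis: 10
The largest is 10, between Eremo_elegans and Junco_gracilis.

10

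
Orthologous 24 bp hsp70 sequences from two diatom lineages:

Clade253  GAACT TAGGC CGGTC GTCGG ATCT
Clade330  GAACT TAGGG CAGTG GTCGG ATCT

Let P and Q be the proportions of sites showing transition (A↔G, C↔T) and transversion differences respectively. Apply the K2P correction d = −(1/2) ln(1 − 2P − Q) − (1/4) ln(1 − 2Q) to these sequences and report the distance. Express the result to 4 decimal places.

0.1367

Differing sites — 10:C/G (Tv); 12:G/A (Ti); 15:C/G (Tv).
Of the 3 differences, 1 transition and 2 transversions over 24 sites: P = 1/24 = 0.041667, Q = 2/24 = 0.083333.
d = −0.5·ln(0.833333) − 0.25·ln(0.833334) = −0.5·(-0.182322) − 0.25·(-0.182321) = 0.1367.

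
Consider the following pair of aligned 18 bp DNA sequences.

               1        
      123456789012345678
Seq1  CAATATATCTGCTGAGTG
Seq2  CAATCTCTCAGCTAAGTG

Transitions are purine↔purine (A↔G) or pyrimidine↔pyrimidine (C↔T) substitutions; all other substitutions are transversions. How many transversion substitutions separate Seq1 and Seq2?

3

The sequences differ at positions 5 (A/C, transversion), 7 (A/C, transversion), 10 (T/A, transversion), 14 (G/A, transition).
Of the 4 differences, 1 transition and 3 transversions, so the answer is 3.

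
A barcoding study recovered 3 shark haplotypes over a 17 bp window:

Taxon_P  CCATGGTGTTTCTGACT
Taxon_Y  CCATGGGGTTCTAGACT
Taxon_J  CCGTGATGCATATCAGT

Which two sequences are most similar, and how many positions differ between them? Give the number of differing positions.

Pairwise Hamming distances:
  Taxon_P vs Taxon_Y: 4
  Taxon_P vs Taxon_J: 7
  Taxon_Y vs Taxon_J: 10
The smallest is 4, between Taxon_P and Taxon_Y.

4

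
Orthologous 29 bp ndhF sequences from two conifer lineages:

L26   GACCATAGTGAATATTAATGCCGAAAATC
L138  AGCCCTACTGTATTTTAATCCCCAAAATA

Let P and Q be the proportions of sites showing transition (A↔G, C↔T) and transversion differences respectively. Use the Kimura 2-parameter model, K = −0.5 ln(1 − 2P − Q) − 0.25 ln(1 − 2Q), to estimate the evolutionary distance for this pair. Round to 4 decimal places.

0.4033

Mismatches occur at site 1 (G→A, transition), site 2 (A→G, transition), site 5 (A→C, transversion), site 8 (G→C, transversion), site 11 (A→T, transversion), site 14 (A→T, transversion), site 20 (G→C, transversion), site 23 (G→C, transversion), site 29 (C→A, transversion).
Of the 9 differences, 2 transitions and 7 transversions over 29 sites: P = 2/29 = 0.068966, Q = 7/29 = 0.241379.
d = −0.5·ln(0.620689) − 0.25·ln(0.517242) = −0.5·(-0.476925) − 0.25·(-0.659244) = 0.4033.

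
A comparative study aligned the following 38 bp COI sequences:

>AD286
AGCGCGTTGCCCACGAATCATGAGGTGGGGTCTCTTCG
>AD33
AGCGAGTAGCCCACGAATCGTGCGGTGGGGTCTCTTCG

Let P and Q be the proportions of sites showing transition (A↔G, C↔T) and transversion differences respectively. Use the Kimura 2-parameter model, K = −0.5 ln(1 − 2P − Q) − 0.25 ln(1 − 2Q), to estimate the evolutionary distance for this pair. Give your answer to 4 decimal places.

Differing sites — 5:C/A (Tv); 8:T/A (Tv); 20:A/G (Ti); 23:A/C (Tv).
Of the 4 differences, 1 transition and 3 transversions over 38 sites: P = 1/38 = 0.026316, Q = 3/38 = 0.078947.
d = −0.5·ln(0.868421) − 0.25·ln(0.842106) = −0.5·(-0.141079) − 0.25·(-0.171849) = 0.1135.

0.1135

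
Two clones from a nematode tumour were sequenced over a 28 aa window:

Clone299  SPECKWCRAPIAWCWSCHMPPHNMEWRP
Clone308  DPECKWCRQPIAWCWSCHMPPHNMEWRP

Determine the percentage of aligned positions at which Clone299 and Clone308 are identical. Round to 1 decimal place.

Mismatches occur at site 1 (S→D), site 9 (A→Q).
26 of the 28 sites match, so the percent identity is 26/28 × 100 = 92.9%.

92.9%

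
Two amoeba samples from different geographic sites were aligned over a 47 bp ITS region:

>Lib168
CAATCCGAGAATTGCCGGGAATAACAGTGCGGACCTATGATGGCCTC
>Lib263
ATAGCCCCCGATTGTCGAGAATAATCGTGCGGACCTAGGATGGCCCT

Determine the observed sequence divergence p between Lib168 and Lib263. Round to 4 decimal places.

0.2979

Mismatches occur at site 1 (C↔A), site 2 (A↔T), site 4 (T↔G), site 7 (G↔C), site 8 (A↔C), site 9 (G↔C), site 10 (A↔G), site 15 (C↔T), site 18 (G↔A), site 25 (C↔T), site 26 (A↔C), site 38 (T↔G), site 46 (T↔C), site 47 (C↔T).
There are 14 differences over 47 sites, so p = 14/47 = 0.2979.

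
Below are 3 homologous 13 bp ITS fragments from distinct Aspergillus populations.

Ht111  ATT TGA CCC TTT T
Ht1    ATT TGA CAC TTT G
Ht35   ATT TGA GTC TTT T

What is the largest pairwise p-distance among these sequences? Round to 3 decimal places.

0.231

Pairwise Hamming distances:
  Ht111 vs Ht1: 2
  Ht111 vs Ht35: 2
  Ht1 vs Ht35: 3
The largest is 3 mismatches, between Ht1 and Ht35; p = 3/13 = 0.231.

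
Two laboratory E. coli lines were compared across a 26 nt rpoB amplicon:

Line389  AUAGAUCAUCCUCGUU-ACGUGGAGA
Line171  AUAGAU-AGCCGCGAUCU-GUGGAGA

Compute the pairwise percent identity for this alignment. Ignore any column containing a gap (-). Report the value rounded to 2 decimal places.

82.61%

Excluding the 3 gap columns leaves 23 comparable sites.
Differing sites — 9:U/G; 12:U/G; 15:U/A; 18:A/U.
19 of the 23 comparable sites match, so the percent identity is 19/23 × 100 = 82.61%.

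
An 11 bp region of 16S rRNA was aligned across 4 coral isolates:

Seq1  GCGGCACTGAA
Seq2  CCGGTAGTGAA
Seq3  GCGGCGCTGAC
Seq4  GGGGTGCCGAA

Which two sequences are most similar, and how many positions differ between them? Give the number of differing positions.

Pairwise Hamming distances:
  Seq1 vs Seq2: 3
  Seq1 vs Seq3: 2
  Seq1 vs Seq4: 4
  Seq2 vs Seq3: 5
  Seq2 vs Seq4: 5
  Seq3 vs Seq4: 4
The smallest is 2, between Seq1 and Seq3.

2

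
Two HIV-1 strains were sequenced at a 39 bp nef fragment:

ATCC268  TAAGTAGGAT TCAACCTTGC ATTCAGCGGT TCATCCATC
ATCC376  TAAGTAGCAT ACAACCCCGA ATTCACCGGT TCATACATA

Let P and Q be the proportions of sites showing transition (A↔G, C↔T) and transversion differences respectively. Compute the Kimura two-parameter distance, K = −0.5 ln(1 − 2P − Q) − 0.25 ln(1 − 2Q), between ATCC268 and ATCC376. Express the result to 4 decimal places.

0.2401

Mismatches occur at site 8 (G/C, transversion), site 11 (T/A, transversion), site 17 (T/C, transition), site 18 (T/C, transition), site 20 (C/A, transversion), site 26 (G/C, transversion), site 35 (C/A, transversion), site 39 (C/A, transversion).
Of the 8 differences, 2 transitions and 6 transversions over 39 sites: P = 2/39 = 0.051282, Q = 6/39 = 0.153846.
d = −0.5·ln(0.743590) − 0.25·ln(0.692308) = −0.5·(-0.296265) − 0.25·(-0.367724) = 0.2401.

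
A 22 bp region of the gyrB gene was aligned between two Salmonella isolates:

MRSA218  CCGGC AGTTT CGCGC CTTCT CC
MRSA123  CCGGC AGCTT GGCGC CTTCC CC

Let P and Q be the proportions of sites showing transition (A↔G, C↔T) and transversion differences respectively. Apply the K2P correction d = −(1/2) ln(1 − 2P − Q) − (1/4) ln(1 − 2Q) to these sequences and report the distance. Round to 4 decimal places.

0.1527

Mismatches occur at site 8 (T→C, transition), site 11 (C→G, transversion), site 20 (T→C, transition).
Of the 3 differences, 2 transitions and 1 transversion over 22 sites: P = 2/22 = 0.090909, Q = 1/22 = 0.045455.
d = −0.5·ln(0.772727) − 0.25·ln(0.909090) = −0.5·(-0.257829) − 0.25·(-0.095311) = 0.1527.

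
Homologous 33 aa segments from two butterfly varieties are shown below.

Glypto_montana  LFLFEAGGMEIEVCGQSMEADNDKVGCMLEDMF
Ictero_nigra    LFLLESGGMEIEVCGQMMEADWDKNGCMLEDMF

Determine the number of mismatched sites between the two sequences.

5

Differing sites — 4:F/L; 6:A/S; 17:S/M; 22:N/W; 25:V/N.
That gives 5 mismatches out of 33 aligned sites, so the Hamming distance is 5.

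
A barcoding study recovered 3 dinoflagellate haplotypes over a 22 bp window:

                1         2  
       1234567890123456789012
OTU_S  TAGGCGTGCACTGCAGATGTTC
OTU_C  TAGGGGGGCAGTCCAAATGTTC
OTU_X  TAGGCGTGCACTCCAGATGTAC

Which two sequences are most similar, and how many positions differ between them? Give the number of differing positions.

2

Pairwise Hamming distances:
  OTU_S vs OTU_C: 5
  OTU_S vs OTU_X: 2
  OTU_C vs OTU_X: 5
The smallest is 2, between OTU_S and OTU_X.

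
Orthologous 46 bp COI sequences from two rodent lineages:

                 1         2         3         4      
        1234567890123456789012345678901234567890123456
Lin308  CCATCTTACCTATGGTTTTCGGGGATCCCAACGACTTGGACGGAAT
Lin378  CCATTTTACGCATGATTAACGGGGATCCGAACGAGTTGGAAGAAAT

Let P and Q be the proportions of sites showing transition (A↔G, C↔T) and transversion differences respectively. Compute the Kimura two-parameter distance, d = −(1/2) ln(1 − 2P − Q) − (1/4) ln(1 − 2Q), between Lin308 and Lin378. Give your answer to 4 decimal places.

Differing sites — 5:C/T (Ti); 10:C/G (Tv); 11:T/C (Ti); 15:G/A (Ti); 18:T/A (Tv); 19:T/A (Tv); 29:C/G (Tv); 35:C/G (Tv); 41:C/A (Tv); 43:G/A (Ti).
Of the 10 differences, 4 transitions and 6 transversions over 46 sites: P = 4/46 = 0.086957, Q = 6/46 = 0.130435.
d = −0.5·ln(0.695651) − 0.25·ln(0.739130) = −0.5·(-0.362907) − 0.25·(-0.302281) = 0.2570.

0.2570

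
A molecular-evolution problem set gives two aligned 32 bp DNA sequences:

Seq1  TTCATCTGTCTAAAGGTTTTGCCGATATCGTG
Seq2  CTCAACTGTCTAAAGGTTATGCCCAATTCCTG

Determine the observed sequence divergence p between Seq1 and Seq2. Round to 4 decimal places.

Mismatches occur at site 1 (T↔C), site 5 (T↔A), site 19 (T↔A), site 24 (G↔C), site 26 (T↔A), site 27 (A↔T), site 30 (G↔C).
There are 7 differences over 32 sites, so p = 7/32 = 0.2188.

0.2188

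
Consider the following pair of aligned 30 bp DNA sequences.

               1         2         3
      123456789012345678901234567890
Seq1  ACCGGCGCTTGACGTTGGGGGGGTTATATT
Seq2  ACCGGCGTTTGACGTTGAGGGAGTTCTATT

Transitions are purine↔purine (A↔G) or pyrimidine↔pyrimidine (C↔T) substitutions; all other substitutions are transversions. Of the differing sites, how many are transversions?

1

Differing sites — 8:C/T (Ti); 18:G/A (Ti); 22:G/A (Ti); 26:A/C (Tv).
Of the 4 differences, 3 transitions and 1 transversion, so the answer is 1.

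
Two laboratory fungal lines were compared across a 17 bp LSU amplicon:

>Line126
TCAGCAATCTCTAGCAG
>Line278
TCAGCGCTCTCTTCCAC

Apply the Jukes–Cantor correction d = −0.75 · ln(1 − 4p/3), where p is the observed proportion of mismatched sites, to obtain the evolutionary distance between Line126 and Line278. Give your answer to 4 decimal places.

0.3734

The sequences differ at positions 6 (A/G), 7 (A/C), 13 (A/T), 14 (G/C), 17 (G/C).
p = 5/17 = 0.294118.
d = −0.75 · ln(1 − (4/3)·0.294118) = −0.75 · ln(0.607843) = −0.75 · (-0.497839) = 0.3734.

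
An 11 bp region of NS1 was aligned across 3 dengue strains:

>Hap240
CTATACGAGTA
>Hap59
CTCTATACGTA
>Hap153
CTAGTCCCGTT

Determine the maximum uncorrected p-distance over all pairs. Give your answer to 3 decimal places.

0.545

Pairwise Hamming distances:
  Hap240 vs Hap59: 4
  Hap240 vs Hap153: 5
  Hap59 vs Hap153: 6
The largest is 6 mismatches, between Hap59 and Hap153; p = 6/11 = 0.545.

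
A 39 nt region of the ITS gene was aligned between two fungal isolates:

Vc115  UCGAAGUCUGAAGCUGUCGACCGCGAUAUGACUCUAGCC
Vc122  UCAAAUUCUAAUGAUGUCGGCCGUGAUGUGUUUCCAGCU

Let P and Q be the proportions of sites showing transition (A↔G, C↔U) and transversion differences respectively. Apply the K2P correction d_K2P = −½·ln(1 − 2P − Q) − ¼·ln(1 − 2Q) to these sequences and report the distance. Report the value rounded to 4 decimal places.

0.4170

The sequences differ at positions 3 (G/A, transition), 6 (G/U, transversion), 10 (G/A, transition), 12 (A/U, transversion), 14 (C/A, transversion), 20 (A/G, transition), 24 (C/U, transition), 28 (A/G, transition), 31 (A/U, transversion), 32 (C/U, transition), 35 (U/C, transition), 39 (C/U, transition).
Of the 12 differences, 8 transitions and 4 transversions over 39 sites: P = 8/39 = 0.205128, Q = 4/39 = 0.102564.
d = −0.5·ln(0.487180) − 0.25·ln(0.794872) = −0.5·(-0.719122) − 0.25·(-0.229574) = 0.4170.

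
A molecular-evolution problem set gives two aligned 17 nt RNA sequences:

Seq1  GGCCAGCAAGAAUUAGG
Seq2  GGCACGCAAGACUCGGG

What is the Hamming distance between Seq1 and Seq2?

5

The sequences differ at positions 4 (C/A), 5 (A/C), 12 (A/C), 14 (U/C), 15 (A/G).
That gives 5 mismatches out of 17 aligned sites, so the Hamming distance is 5.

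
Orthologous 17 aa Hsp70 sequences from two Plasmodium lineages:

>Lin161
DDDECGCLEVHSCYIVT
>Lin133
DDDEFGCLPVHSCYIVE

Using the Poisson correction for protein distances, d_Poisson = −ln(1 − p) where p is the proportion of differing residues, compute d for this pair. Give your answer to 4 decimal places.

0.1942

Differing sites — 5:C/F; 9:E/P; 17:T/E.
p = 3/17 = 0.176471.
d = −ln(1 − 0.176471) = −ln(0.823529) = 0.1942.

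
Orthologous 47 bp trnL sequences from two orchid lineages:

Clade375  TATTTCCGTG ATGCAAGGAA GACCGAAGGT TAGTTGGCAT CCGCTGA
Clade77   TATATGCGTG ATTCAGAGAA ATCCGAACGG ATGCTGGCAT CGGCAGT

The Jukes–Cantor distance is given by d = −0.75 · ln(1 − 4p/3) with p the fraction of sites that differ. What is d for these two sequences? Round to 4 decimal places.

The sequences differ at positions 4 (T/A), 6 (C/G), 13 (G/T), 16 (A/G), 17 (G/A), 21 (G/A), 22 (A/T), 28 (G/C), 30 (T/G), 31 (T/A), 32 (A/T), 34 (T/C), 42 (C/G), 45 (T/A), 47 (A/T).
p = 15/47 = 0.319149.
d = −0.75 · ln(1 − (4/3)·0.319149) = −0.75 · ln(0.574468) = −0.75 · (-0.554311) = 0.4157.

0.4157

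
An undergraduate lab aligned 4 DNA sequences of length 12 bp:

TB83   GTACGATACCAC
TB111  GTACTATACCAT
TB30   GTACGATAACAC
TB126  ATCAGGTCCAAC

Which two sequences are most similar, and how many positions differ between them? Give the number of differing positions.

1

Pairwise Hamming distances:
  TB83 vs TB111: 2
  TB83 vs TB30: 1
  TB83 vs TB126: 6
  TB111 vs TB30: 3
  TB111 vs TB126: 8
  TB30 vs TB126: 7
The smallest is 1, between TB83 and TB30.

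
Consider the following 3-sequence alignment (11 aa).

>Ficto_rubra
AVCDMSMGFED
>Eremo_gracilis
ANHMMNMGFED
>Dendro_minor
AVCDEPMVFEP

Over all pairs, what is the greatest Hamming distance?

7

Pairwise Hamming distances:
  Ficto_rubra vs Eremo_gracilis: 4
  Ficto_rubra vs Dendro_minor: 4
  Eremo_gracilis vs Dendro_minor: 7
The largest is 7, between Eremo_gracilis and Dendro_minor.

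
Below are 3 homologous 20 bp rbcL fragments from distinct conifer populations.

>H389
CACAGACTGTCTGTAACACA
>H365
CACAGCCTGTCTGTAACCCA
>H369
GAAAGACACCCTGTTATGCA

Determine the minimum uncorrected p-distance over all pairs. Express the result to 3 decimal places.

Pairwise Hamming distances:
  H389 vs H365: 2
  H389 vs H369: 8
  H365 vs H369: 9
The smallest is 2 mismatches, between H389 and H365; p = 2/20 = 0.100.

0.100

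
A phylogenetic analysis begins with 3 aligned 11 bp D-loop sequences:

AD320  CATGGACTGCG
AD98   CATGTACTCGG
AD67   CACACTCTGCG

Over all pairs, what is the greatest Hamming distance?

6

Pairwise Hamming distances:
  AD320 vs AD98: 3
  AD320 vs AD67: 4
  AD98 vs AD67: 6
The largest is 6, between AD98 and AD67.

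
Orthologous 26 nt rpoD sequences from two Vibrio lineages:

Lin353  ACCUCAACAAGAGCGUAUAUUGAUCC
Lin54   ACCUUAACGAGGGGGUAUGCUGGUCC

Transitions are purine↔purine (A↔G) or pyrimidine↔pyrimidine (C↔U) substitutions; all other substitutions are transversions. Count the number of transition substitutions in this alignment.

The sequences differ at positions 5 (C/U, transition), 9 (A/G, transition), 12 (A/G, transition), 14 (C/G, transversion), 19 (A/G, transition), 20 (U/C, transition), 23 (A/G, transition).
Of the 7 differences, 6 transitions and 1 transversion, so the answer is 6.

6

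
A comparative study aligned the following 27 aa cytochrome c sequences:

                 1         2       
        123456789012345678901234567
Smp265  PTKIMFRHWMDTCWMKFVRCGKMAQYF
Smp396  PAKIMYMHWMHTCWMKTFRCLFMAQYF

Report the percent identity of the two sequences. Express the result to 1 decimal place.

Differing sites — 2:T/A; 6:F/Y; 7:R/M; 11:D/H; 17:F/T; 18:V/F; 21:G/L; 22:K/F.
19 of the 27 sites match, so the percent identity is 19/27 × 100 = 70.4%.

70.4%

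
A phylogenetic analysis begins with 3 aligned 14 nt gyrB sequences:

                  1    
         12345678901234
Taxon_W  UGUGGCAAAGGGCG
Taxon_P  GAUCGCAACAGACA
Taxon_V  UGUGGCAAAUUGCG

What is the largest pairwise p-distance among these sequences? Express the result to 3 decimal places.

0.571

Pairwise Hamming distances:
  Taxon_W vs Taxon_P: 7
  Taxon_W vs Taxon_V: 2
  Taxon_P vs Taxon_V: 8
The largest is 8 mismatches, between Taxon_P and Taxon_V; p = 8/14 = 0.571.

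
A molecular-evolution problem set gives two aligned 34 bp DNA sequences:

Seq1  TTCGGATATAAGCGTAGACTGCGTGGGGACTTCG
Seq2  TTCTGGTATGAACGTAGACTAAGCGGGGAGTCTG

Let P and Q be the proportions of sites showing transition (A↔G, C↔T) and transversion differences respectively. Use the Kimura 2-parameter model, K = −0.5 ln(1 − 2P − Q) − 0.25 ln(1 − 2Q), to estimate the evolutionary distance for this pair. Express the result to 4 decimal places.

Differing sites — 4:G/T (Tv); 6:A/G (Ti); 10:A/G (Ti); 12:G/A (Ti); 21:G/A (Ti); 22:C/A (Tv); 24:T/C (Ti); 30:C/G (Tv); 32:T/C (Ti); 33:C/T (Ti).
Of the 10 differences, 7 transitions and 3 transversions over 34 sites: P = 7/34 = 0.205882, Q = 3/34 = 0.088235.
d = −0.5·ln(0.500001) − 0.25·ln(0.823530) = −0.5·(-0.693145) − 0.25·(-0.194155) = 0.3951.

0.3951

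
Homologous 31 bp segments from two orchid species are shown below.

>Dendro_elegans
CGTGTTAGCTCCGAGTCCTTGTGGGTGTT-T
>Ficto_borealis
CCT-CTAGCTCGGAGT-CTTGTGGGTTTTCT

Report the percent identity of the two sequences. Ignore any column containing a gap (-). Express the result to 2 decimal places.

Excluding the 3 gap columns leaves 28 comparable sites.
The sequences differ at positions 2 (G/C), 5 (T/C), 12 (C/G), 27 (G/T).
24 of the 28 comparable sites match, so the percent identity is 24/28 × 100 = 85.71%.

85.71%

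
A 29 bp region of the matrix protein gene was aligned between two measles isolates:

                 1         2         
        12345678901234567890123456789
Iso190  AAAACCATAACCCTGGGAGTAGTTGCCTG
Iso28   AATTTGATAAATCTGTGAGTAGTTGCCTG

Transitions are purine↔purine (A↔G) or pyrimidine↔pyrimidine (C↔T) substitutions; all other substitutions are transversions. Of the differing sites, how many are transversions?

Differing sites — 3:A/T (Tv); 4:A/T (Tv); 5:C/T (Ti); 6:C/G (Tv); 11:C/A (Tv); 12:C/T (Ti); 16:G/T (Tv).
Of the 7 differences, 2 transitions and 5 transversions, so the answer is 5.

5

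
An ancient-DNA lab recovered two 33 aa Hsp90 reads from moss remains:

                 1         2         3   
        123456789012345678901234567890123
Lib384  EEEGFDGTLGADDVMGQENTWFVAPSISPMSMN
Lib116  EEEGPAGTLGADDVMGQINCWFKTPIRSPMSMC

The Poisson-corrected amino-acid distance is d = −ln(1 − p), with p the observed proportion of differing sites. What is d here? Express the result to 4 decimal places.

The sequences differ at positions 5 (F/P), 6 (D/A), 18 (E/I), 20 (T/C), 23 (V/K), 24 (A/T), 26 (S/I), 27 (I/R), 33 (N/C).
p = 9/33 = 0.272727.
d = −ln(1 − 0.272727) = −ln(0.727273) = 0.3185.

0.3185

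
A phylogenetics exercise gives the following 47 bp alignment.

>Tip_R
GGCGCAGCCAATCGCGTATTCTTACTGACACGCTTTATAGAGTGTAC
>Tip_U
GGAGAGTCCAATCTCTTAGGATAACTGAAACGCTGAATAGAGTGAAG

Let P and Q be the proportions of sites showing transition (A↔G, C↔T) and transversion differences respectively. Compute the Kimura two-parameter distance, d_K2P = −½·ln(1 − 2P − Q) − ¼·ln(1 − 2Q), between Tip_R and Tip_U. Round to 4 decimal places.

Mismatches occur at site 3 (C→A, transversion), site 5 (C→A, transversion), site 6 (A→G, transition), site 7 (G→T, transversion), site 14 (G→T, transversion), site 16 (G→T, transversion), site 19 (T→G, transversion), site 20 (T→G, transversion), site 21 (C→A, transversion), site 23 (T→A, transversion), site 29 (C→A, transversion), site 35 (T→G, transversion), site 36 (T→A, transversion), site 45 (T→A, transversion), site 47 (C→G, transversion).
Of the 15 differences, 1 transition and 14 transversions over 47 sites: P = 1/47 = 0.021277, Q = 14/47 = 0.297872.
d = −0.5·ln(0.659574) − 0.25·ln(0.404256) = −0.5·(-0.416161) − 0.25·(-0.905707) = 0.4345.

0.4345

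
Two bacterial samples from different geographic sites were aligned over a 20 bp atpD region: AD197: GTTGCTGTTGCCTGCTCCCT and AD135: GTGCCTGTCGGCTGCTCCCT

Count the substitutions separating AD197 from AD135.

4

Mismatches occur at site 3 (T/G), site 4 (G/C), site 9 (T/C), site 11 (C/G).
That gives 4 mismatches out of 20 aligned sites, so the Hamming distance is 4.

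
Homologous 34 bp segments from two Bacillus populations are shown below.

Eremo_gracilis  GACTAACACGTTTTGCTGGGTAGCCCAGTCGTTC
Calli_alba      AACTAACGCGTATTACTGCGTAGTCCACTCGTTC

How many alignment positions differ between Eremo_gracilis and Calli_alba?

7

Differing sites — 1:G/A; 8:A/G; 12:T/A; 15:G/A; 19:G/C; 24:C/T; 28:G/C.
That gives 7 mismatches out of 34 aligned sites, so the Hamming distance is 7.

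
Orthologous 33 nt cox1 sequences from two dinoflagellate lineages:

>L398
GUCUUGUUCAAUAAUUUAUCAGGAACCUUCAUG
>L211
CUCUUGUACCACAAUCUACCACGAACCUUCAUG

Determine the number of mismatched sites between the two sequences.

7

The sequences differ at positions 1 (G/C), 8 (U/A), 10 (A/C), 12 (U/C), 16 (U/C), 19 (U/C), 22 (G/C).
That gives 7 mismatches out of 33 aligned sites, so the Hamming distance is 7.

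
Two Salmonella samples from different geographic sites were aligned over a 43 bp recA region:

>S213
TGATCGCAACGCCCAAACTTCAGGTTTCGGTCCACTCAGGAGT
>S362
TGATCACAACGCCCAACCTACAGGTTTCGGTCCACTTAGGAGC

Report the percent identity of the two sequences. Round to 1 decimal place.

Differing sites — 6:G/A; 17:A/C; 20:T/A; 37:C/T; 43:T/C.
38 of the 43 sites match, so the percent identity is 38/43 × 100 = 88.4%.

88.4%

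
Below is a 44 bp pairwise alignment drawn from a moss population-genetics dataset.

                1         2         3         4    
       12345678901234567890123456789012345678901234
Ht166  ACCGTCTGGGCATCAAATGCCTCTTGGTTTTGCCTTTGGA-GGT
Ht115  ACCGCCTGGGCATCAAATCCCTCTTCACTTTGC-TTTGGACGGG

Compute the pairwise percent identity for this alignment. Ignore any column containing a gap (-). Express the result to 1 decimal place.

Excluding the 2 gap columns leaves 42 comparable sites.
Mismatches occur at site 5 (T/C), site 19 (G/C), site 26 (G/C), site 27 (G/A), site 28 (T/C), site 44 (T/G).
36 of the 42 comparable sites match, so the percent identity is 36/42 × 100 = 85.7%.

85.7%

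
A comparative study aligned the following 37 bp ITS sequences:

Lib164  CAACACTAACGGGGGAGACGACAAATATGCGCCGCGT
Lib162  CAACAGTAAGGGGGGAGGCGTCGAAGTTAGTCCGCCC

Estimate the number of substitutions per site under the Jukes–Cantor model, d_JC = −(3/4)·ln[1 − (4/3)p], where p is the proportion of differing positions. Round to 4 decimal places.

Mismatches occur at site 6 (C↔G), site 10 (C↔G), site 18 (A↔G), site 21 (A↔T), site 23 (A↔G), site 26 (T↔G), site 27 (A↔T), site 29 (G↔A), site 30 (C↔G), site 31 (G↔T), site 36 (G↔C), site 37 (T↔C).
p = 12/37 = 0.324324.
d = −0.75 · ln(1 − (4/3)·0.324324) = −0.75 · ln(0.567568) = −0.75 · (-0.566395) = 0.4248.

0.4248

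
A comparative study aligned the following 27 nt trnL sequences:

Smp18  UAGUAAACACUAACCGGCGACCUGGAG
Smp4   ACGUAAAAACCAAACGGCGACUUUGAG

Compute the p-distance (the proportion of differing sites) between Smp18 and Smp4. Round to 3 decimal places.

The sequences differ at positions 1 (U/A), 2 (A/C), 8 (C/A), 11 (U/C), 14 (C/A), 22 (C/U), 24 (G/U).
There are 7 differences over 27 sites, so p = 7/27 = 0.259.

0.259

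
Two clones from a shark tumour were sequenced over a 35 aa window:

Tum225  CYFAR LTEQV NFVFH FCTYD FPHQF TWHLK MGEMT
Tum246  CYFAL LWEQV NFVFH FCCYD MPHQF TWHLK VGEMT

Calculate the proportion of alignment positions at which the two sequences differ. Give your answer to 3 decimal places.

Differing sites — 5:R/L; 7:T/W; 18:T/C; 21:F/M; 31:M/V.
There are 5 differences over 35 sites, so p = 5/35 = 0.143.

0.143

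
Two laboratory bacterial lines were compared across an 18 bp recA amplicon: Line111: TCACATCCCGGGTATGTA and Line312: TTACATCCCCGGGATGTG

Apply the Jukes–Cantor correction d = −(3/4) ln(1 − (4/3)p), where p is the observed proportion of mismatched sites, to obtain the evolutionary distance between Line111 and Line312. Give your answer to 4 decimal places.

0.2635

Mismatches occur at site 2 (C↔T), site 10 (G↔C), site 13 (T↔G), site 18 (A↔G).
p = 4/18 = 0.222222.
d = −0.75 · ln(1 − (4/3)·0.222222) = −0.75 · ln(0.703704) = −0.75 · (-0.351397) = 0.2635.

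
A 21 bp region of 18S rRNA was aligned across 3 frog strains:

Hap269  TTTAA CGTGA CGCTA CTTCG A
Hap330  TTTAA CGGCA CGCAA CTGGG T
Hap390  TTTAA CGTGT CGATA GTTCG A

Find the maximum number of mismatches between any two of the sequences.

Pairwise Hamming distances:
  Hap269 vs Hap330: 6
  Hap269 vs Hap390: 3
  Hap330 vs Hap390: 9
The largest is 9, between Hap330 and Hap390.

9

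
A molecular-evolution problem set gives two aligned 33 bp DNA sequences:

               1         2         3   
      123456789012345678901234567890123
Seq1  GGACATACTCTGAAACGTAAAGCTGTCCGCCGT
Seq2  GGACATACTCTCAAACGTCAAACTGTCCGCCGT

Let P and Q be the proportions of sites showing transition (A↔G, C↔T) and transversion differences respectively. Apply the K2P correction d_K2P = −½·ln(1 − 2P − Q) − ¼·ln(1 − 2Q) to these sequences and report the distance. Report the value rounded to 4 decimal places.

0.0969

Differing sites — 12:G/C (Tv); 19:A/C (Tv); 22:G/A (Ti).
Of the 3 differences, 1 transition and 2 transversions over 33 sites: P = 1/33 = 0.030303, Q = 2/33 = 0.060606.
d = −0.5·ln(0.878788) − 0.25·ln(0.878788) = −0.5·(-0.129212) − 0.25·(-0.129212) = 0.0969.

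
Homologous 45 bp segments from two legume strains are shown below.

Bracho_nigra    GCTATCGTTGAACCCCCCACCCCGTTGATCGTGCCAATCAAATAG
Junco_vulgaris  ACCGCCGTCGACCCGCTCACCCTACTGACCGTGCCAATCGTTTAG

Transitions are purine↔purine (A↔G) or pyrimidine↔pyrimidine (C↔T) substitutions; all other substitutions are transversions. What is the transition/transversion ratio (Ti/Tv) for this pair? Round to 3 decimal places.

Differing sites — 1:G/A (Ti); 3:T/C (Ti); 4:A/G (Ti); 5:T/C (Ti); 9:T/C (Ti); 12:A/C (Tv); 15:C/G (Tv); 17:C/T (Ti); 23:C/T (Ti); 24:G/A (Ti); 25:T/C (Ti); 29:T/C (Ti); 40:A/G (Ti); 41:A/T (Tv); 42:A/T (Tv).
Of the 15 differences, 11 transitions and 4 transversions, so Ti/Tv = 11/4 = 2.750.

2.750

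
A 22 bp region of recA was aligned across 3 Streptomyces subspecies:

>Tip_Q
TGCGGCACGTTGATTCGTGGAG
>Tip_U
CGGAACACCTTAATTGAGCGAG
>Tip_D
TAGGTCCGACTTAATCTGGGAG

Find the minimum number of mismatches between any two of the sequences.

Pairwise Hamming distances:
  Tip_Q vs Tip_U: 10
  Tip_Q vs Tip_D: 11
  Tip_U vs Tip_D: 13
The smallest is 10, between Tip_Q and Tip_U.

10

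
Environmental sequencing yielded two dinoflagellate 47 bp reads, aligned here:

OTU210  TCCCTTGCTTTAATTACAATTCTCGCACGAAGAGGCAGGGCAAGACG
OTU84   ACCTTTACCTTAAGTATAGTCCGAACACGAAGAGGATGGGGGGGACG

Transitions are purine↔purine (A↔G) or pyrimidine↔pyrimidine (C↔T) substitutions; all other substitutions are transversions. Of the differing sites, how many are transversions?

7

Differing sites — 1:T/A (Tv); 4:C/T (Ti); 7:G/A (Ti); 9:T/C (Ti); 14:T/G (Tv); 17:C/T (Ti); 19:A/G (Ti); 21:T/C (Ti); 23:T/G (Tv); 24:C/A (Tv); 25:G/A (Ti); 36:C/A (Tv); 37:A/T (Tv); 41:C/G (Tv); 42:A/G (Ti); 43:A/G (Ti).
Of the 16 differences, 9 transitions and 7 transversions, so the answer is 7.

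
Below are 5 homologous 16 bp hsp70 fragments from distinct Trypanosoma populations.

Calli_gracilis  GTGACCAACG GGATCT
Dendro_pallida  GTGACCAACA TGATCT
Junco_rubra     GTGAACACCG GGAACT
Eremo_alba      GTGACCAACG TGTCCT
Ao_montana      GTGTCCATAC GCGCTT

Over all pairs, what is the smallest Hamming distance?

Pairwise Hamming distances:
  Calli_gracilis vs Dendro_pallida: 2
  Calli_gracilis vs Junco_rubra: 3
  Calli_gracilis vs Eremo_alba: 3
  Calli_gracilis vs Ao_montana: 8
  Dendro_pallida vs Junco_rubra: 5
  Dendro_pallida vs Eremo_alba: 3
  Dendro_pallida vs Ao_montana: 9
  Junco_rubra vs Eremo_alba: 5
  Junco_rubra vs Ao_montana: 9
  Eremo_alba vs Ao_montana: 8
The smallest is 2, between Calli_gracilis and Dendro_pallida.

2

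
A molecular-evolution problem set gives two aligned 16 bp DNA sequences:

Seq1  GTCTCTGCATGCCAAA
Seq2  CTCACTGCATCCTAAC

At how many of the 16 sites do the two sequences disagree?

5

The sequences differ at positions 1 (G/C), 4 (T/A), 11 (G/C), 13 (C/T), 16 (A/C).
That gives 5 mismatches out of 16 aligned sites, so the Hamming distance is 5.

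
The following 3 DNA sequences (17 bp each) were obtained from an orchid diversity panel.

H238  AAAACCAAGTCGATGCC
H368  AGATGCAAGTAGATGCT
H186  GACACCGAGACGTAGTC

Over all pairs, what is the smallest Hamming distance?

5

Pairwise Hamming distances:
  H238 vs H368: 5
  H238 vs H186: 7
  H368 vs H186: 12
The smallest is 5, between H238 and H368.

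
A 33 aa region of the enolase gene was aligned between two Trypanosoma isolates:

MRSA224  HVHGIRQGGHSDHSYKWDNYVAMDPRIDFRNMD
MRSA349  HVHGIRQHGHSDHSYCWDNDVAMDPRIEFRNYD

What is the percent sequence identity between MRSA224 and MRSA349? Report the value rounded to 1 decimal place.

Mismatches occur at site 8 (G↔H), site 16 (K↔C), site 20 (Y↔D), site 28 (D↔E), site 32 (M↔Y).
28 of the 33 sites match, so the percent identity is 28/33 × 100 = 84.8%.

84.8%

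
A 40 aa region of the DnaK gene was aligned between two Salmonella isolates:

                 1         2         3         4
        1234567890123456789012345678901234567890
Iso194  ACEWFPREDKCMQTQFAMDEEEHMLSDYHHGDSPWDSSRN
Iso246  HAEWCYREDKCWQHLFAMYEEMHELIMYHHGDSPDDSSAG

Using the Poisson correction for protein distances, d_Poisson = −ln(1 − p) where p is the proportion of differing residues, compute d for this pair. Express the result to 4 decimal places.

0.4700

Mismatches occur at site 1 (A→H), site 2 (C→A), site 5 (F→C), site 6 (P→Y), site 12 (M→W), site 14 (T→H), site 15 (Q→L), site 19 (D→Y), site 22 (E→M), site 24 (M→E), site 26 (S→I), site 27 (D→M), site 35 (W→D), site 39 (R→A), site 40 (N→G).
p = 15/40 = 0.375000.
d = −ln(1 − 0.375000) = −ln(0.625000) = 0.4700.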